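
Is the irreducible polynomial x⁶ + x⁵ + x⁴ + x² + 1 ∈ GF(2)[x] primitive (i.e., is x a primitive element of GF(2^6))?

No

Write f(x) = x⁶ + x⁵ + x⁴ + x² + 1.
|GF(2^6)^×| = 2^6 − 1 = 63. Prime factorization: 63 = 3^2·7.
f is primitive ⇔ x has order 63 in GF(2)[x]/(f), i.e. x^(63/q) ≠ 1 for each prime q | 63.
x^(21) mod f = 1
x^(9) mod f = x³ + 1.
Since x^(21) = 1, the order of x divides 21 < 63; not primitive.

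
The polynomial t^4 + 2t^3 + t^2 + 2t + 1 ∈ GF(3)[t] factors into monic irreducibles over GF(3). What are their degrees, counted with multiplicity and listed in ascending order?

4

Write h(t) = t^4 + 2t^3 + t^2 + 2t + 1.
Roots in GF(3): h(0) = 1; h(1) = 1; h(2) = 2.
Complete factorization: h(t) = (t^4 + 2t^3 + t^2 + 2t + 1).
Factor degrees with multiplicity: 4 = 4.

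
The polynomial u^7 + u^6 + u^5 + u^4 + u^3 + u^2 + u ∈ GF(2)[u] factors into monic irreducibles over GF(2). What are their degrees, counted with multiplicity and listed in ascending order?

1, 3, 3

Write h(u) = u^7 + u^6 + u^5 + u^4 + u^3 + u^2 + u.
Roots in GF(2): h(0) = 0 → root; h(1) = 1.
Linear factors from roots: (u).
Complete factorization: h(u) = (u)·(u^3 + u + 1)·(u^3 + u^2 + 1).
Factor degrees with multiplicity: 1 + 3 + 3 = 7.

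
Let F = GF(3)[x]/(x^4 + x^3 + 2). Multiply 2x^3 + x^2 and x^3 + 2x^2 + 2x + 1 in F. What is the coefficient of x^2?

0

Multiply in GF(3)[x]: (2x^3 + x^2)·(x^3 + 2x^2 + 2x + 1) = 2x^6 + 2x^5 + x^3 + x^2.
Reduce using x^4 ≡ 2x^3 + 1 (mod x^4 + x^3 + 2).
Reduced: x^3.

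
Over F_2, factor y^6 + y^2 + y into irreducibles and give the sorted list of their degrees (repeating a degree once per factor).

Write f(y) = y^6 + y^2 + y.
Roots in F_2: f(0) = 0 → root; f(1) = 1.
Linear factors from roots: (y).
Complete factorization: f(y) = (y)·(y^2 + y + 1)·(y^3 + y^2 + 1).
Factor degrees with multiplicity: 1 + 2 + 3 = 6.

1, 2, 3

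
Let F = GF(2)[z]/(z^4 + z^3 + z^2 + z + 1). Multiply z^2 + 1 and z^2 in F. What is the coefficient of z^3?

Multiply in GF(2)[z]: (z^2 + 1)·(z^2) = z^4 + z^2.
Reduce using z^4 ≡ z^3 + z^2 + z + 1 (mod z^4 + z^3 + z^2 + z + 1).
Reduced: z^3 + z + 1.

1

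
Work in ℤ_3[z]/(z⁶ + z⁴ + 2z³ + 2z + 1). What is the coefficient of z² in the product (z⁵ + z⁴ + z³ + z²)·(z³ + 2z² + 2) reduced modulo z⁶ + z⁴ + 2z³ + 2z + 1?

Multiply in ℤ_3[z]: (z⁵ + z⁴ + z³ + z²)·(z³ + 2z² + 2) = z⁸ + 2z⁵ + z⁴ + 2z³ + 2z².
Reduce using z⁶ ≡ 2z⁴ + z³ + z + 2 (mod z⁶ + z⁴ + 2z³ + 2z + 1).
Reduced: 2z⁴ + 2z³ + z² + 2z + 1.

1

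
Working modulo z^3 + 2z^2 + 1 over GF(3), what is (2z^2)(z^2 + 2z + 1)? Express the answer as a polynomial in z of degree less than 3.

Multiply in GF(3)[z]: (2z^2)·(z^2 + 2z + 1) = 2z^4 + z^3 + 2z^2.
Reduce using z^3 ≡ z^2 + 2 (mod z^3 + 2z^2 + 1).
Reduced: 2z^2 + z.

2z^2 + z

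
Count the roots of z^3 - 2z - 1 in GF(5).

2

Write h(z) = z^3 - 2z - 1.
Evaluate at each of the 5 elements of GF(5):
h(0) = 4; h(1) = 3; h(2) = 3; h(3) = 0 → root; h(4) = 0 → root.
Roots: {3, 4}.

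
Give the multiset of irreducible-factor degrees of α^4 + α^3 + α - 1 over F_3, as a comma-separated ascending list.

2, 2

Write g(α) = α^4 + α^3 + α - 1.
Roots in F_3: g(0) = 2; g(1) = 2; g(2) = 1.
Complete factorization: g(α) = (α^2 + 1)·(α^2 + α - 1).
Factor degrees with multiplicity: 2 + 2 = 4.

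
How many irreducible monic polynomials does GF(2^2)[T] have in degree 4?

60

x^(4^4) − x is the product of all monic irreducibles of degree dividing 4; Möbius inversion gives N = (1/4) Σ μ(4/d)·4^d.
Divisors of 4: 1, 2, 4; μ(4/d) for each: 0, -1, 1.
Σ = − 4^2 + 4^4 = 240.
N = 240/4 = 60.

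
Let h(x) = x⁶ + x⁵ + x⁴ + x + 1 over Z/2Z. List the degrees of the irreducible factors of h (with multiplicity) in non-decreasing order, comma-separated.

Roots in Z/2Z: h(0) = 1; h(1) = 1.
Complete factorization: h(x) = (x⁶ + x⁵ + x⁴ + x + 1).
Factor degrees with multiplicity: 6 = 6.

6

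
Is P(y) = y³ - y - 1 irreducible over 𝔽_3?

Check for roots in 𝔽_3: P(0) = 2; P(1) = 2; P(2) = 2.
No roots. A degree-3 polynomial over a field with no linear factor is irreducible.

Yes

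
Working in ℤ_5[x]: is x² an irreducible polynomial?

Write h(x) = x².
Check for roots in ℤ_5: h(0) = 0 → root; h(1) = 1; h(2) = 4; h(3) = 4; h(4) = 1.
h(0) = 0, so (x) divides h(x); h is reducible.

No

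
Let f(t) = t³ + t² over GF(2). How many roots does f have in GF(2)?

Evaluate at each of the 2 elements of GF(2):
f(0) = 0 → root; f(1) = 0 → root.
Roots: {0, 1}.

2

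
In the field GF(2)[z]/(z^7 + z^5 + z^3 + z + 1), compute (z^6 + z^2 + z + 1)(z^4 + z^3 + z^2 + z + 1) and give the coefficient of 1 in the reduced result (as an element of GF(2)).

1

Multiply in GF(2)[z]: (z^6 + z^2 + z + 1)·(z^4 + z^3 + z^2 + z + 1) = z^10 + z^9 + z^8 + z^7 + z^4 + z^3 + z^2 + 1.
Reduce using z^7 ≡ z^5 + z^3 + z + 1 (mod z^7 + z^5 + z^3 + z + 1).
Reduced: z^6 + z^5 + z^3 + 1.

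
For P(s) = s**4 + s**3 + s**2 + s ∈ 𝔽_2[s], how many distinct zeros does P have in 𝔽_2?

2

Evaluate at each of the 2 elements of 𝔽_2:
P(0) = 0 → root; P(1) = 0 → root.
Roots: {0, 1}.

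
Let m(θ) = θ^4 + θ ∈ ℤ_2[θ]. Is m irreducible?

Check for roots in ℤ_2: m(0) = 0 → root; m(1) = 0 → root.
m(0) = 0, so (θ) divides m(θ); m is reducible.

No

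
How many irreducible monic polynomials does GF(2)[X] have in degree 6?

9

x^(2^6) − x is the product of all monic irreducibles of degree dividing 6; Möbius inversion gives N = (1/6) Σ μ(6/d)·2^d.
Divisors of 6: 1, 2, 3, 6; μ(6/d) for each: 1, -1, -1, 1.
Σ = 2^1 − 2^2 − 2^3 + 2^6 = 54.
N = 54/6 = 9.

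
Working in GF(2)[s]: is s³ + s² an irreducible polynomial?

Write h(s) = s³ + s².
Check for roots in GF(2): h(0) = 0 → root; h(1) = 0 → root.
h(0) = 0, so (s) divides h(s); h is reducible.

No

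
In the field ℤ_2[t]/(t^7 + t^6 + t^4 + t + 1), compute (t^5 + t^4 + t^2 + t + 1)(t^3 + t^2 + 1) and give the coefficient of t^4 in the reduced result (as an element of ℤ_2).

0

Multiply in ℤ_2[t]: (t^5 + t^4 + t^2 + t + 1)·(t^3 + t^2 + 1) = t^8 + t^6 + t^4 + t + 1.
Reduce using t^7 ≡ t^6 + t^4 + t + 1 (mod t^7 + t^6 + t^4 + t + 1).
Reduced: t^5 + t^2 + t.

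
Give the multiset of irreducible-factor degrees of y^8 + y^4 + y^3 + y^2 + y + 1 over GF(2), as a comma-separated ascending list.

Write f(y) = y^8 + y^4 + y^3 + y^2 + y + 1.
Roots in GF(2): f(0) = 1; f(1) = 0 → root.
Linear factors from roots: (y + 1).
Complete factorization: f(y) = (y + 1)^3·(y^2 + y + 1)·(y^3 + y + 1).
Factor degrees with multiplicity: 1 + 1 + 1 + 2 + 3 = 8.

1, 1, 1, 2, 3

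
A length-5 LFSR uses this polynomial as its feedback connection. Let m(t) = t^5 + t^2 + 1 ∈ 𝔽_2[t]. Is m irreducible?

Check for roots in 𝔽_2: m(0) = 1; m(1) = 1.
No roots, so no linear factors.
Monic irreducibles of degree 2 over GF(2): t^2 + t + 1.
None of them divide m (all give nonzero remainder).
No irreducible factor of degree ≤ 2 exists, so m is irreducible over GF(2).

Yes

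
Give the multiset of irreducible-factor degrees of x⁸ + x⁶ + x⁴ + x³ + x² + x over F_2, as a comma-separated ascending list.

Write h(x) = x⁸ + x⁶ + x⁴ + x³ + x² + x.
Roots in F_2: h(0) = 0 → root; h(1) = 0 → root.
Linear factors from roots: (x), (x + 1).
Complete factorization: h(x) = (x)·(x + 1)^2·(x² + x + 1)·(x³ + x² + 1).
Factor degrees with multiplicity: 1 + 1 + 1 + 2 + 3 = 8.

1, 1, 1, 2, 3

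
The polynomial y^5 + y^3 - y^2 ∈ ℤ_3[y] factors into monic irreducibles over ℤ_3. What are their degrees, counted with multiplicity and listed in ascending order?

Write g(y) = y^5 + y^3 - y^2.
Roots in ℤ_3: g(0) = 0 → root; g(1) = 1; g(2) = 0 → root.
Linear factors from roots: (y), (y + 1).
Complete factorization: g(y) = (y + 1)·(y)^2·(y^2 - y - 1).
Factor degrees with multiplicity: 1 + 1 + 1 + 2 = 5.

1, 1, 1, 2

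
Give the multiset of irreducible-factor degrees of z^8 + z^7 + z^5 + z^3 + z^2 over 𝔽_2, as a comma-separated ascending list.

Write g(z) = z^8 + z^7 + z^5 + z^3 + z^2.
Roots in 𝔽_2: g(0) = 0 → root; g(1) = 1.
Linear factors from roots: (z).
Complete factorization: g(z) = (z)^2·(z^2 + z + 1)^3.
Factor degrees with multiplicity: 1 + 1 + 2 + 2 + 2 = 8.

1, 1, 2, 2, 2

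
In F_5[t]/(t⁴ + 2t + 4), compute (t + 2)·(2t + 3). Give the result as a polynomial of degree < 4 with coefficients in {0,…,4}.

2t^2 + 2t + 1

Multiply in F_5[t]: (t + 2)·(2t + 3) = 2t² + 2t + 1.
Reduced: 2t² + 2t + 1.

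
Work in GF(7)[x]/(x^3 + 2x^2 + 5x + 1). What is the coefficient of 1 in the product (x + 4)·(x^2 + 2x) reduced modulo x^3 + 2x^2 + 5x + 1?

6

Multiply in GF(7)[x]: (x + 4)·(x^2 + 2x) = x^3 + 6x^2 + x.
Reduce using x^3 ≡ 5x^2 + 2x + 6 (mod x^3 + 2x^2 + 5x + 1).
Reduced: 4x^2 + 3x + 6.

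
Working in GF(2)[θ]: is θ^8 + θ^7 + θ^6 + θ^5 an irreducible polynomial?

Write P(θ) = θ^8 + θ^7 + θ^6 + θ^5.
Check for roots in GF(2): P(0) = 0 → root; P(1) = 0 → root.
P(0) = 0, so (θ) divides P(θ); P is reducible.

No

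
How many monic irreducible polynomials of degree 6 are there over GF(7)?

19544

x^(7^6) − x is the product of all monic irreducibles of degree dividing 6; Möbius inversion gives N = (1/6) Σ μ(6/d)·7^d.
Divisors of 6: 1, 2, 3, 6; μ(6/d) for each: 1, -1, -1, 1.
Σ = 7^1 − 7^2 − 7^3 + 7^6 = 117264.
N = 117264/6 = 19544.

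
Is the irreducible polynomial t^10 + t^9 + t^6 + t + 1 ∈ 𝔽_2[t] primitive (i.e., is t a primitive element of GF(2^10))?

Yes

Write f(t) = t^10 + t^9 + t^6 + t + 1.
|GF(2^10)^×| = 2^10 − 1 = 1023. Prime factorization: 1023 = 3·11·31.
f is primitive ⇔ t has order 1023 in GF(2)[t]/(f), i.e. t^(1023/q) ≠ 1 for each prime q | 1023.
t^(341) mod f = t^9 + t^6 + t^5 + t^4 + t.
t^(93) mod f = t^9 + t^6 + t^5 + t^4 + t^3.
t^(33) mod f = t^9 + t^8 + t^4 + 1.
None equal 1, so t has full order 1023; f is primitive.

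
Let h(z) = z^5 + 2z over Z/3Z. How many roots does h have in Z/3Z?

3

Evaluate at each of the 3 elements of Z/3Z:
h(0) = 0 → root; h(1) = 0 → root; h(2) = 0 → root.
Roots: {0, 1, 2}.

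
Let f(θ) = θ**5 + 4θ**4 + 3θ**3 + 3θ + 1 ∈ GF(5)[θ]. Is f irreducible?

Check for roots in GF(5): f(0) = 1; f(1) = 2; f(2) = 2; f(3) = 3; f(4) = 3.
No roots, so no linear factors.
Degree-2 irreducible divisors: test the 10 monic irreducibles of degree 2 over GF(5).
None of them divide f (all give nonzero remainder).
No irreducible factor of degree ≤ 2 exists, so f is irreducible over GF(5).

Yes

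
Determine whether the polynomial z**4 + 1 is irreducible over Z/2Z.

Write f(z) = z**4 + 1.
Check for roots in Z/2Z: f(0) = 1; f(1) = 0 → root.
f(1) = 0, so (z − 1) divides f(z); f is reducible.

No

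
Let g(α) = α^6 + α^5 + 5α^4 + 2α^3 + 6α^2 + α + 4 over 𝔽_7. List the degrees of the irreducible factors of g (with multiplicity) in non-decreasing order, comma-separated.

6

Complete factorization: g(α) = (α^6 + α^5 + 5α^4 + 2α^3 + 6α^2 + α + 4).
Factor degrees with multiplicity: 6 = 6.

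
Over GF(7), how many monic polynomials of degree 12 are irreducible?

1153430600

By the necklace-counting formula, N_7(12) = (1/12) Σ_{d|12} μ(12/d)·7^d.
Divisors of 12: 1, 2, 3, 4, 6, 12; μ(12/d) for each: 0, 1, 0, -1, -1, 1.
Σ = 7^2 − 7^4 − 7^6 + 7^12 = 13841167200.
N = 13841167200/12 = 1153430600.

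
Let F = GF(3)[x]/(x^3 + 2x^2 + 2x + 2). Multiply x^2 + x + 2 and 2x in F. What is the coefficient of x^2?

1

Multiply in GF(3)[x]: (x^2 + x + 2)·(2x) = 2x^3 + 2x^2 + x.
Reduce using x^3 ≡ x^2 + x + 1 (mod x^3 + 2x^2 + 2x + 2).
Reduced: x^2 + 2.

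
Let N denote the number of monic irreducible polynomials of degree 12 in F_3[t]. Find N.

Gauss's count: N_{3}(12) = (1/12) Σ_{d|12} μ(12/d)·3^d.
Divisors of 12: 1, 2, 3, 4, 6, 12; μ(12/d) for each: 0, 1, 0, -1, -1, 1.
Σ = 3^2 − 3^4 − 3^6 + 3^12 = 530640.
N = 530640/12 = 44220.

44220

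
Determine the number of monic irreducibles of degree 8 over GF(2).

By the necklace-counting formula, N_2(8) = (1/8) Σ_{d|8} μ(8/d)·2^d.
Divisors of 8: 1, 2, 4, 8; μ(8/d) for each: 0, 0, -1, 1.
Σ = − 2^4 + 2^8 = 240.
N = 240/8 = 30.

30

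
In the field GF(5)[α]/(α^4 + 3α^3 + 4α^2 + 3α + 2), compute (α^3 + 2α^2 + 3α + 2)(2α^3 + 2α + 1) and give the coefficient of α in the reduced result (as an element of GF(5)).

Multiply in GF(5)[α]: (α^3 + 2α^2 + 3α + 2)·(2α^3 + 2α + 1) = 2α^6 + 4α^5 + 3α^4 + 4α^3 + 3α^2 + 2α + 2.
Reduce using α^4 ≡ 2α^3 + α^2 + 2α + 3 (mod α^4 + 3α^3 + 4α^2 + 3α + 2).
Reduced: 3α^3 + α^2 + 3α.

3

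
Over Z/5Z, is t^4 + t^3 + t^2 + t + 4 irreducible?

Yes

Write f(t) = t^4 + t^3 + t^2 + t + 4.
Check for roots in Z/5Z: f(0) = 4; f(1) = 3; f(2) = 4; f(3) = 4; f(4) = 4.
No roots, so no linear factors.
Degree-2 irreducible divisors: test the 10 monic irreducibles of degree 2 over GF(5).
None of them divide f (all give nonzero remainder).
No irreducible factor of degree ≤ 2 exists, so f is irreducible over GF(5).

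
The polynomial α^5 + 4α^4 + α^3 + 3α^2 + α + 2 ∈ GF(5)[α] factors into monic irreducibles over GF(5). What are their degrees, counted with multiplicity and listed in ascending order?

1, 4

Write g(α) = α^5 + 4α^4 + α^3 + 3α^2 + α + 2.
Roots in GF(5): g(0) = 2; g(1) = 2; g(2) = 0 → root; g(3) = 1; g(4) = 1.
Linear factors from roots: (α + 3).
Complete factorization: g(α) = (α + 3)·(α^4 + α^3 + 3α^2 + 4α + 4).
Factor degrees with multiplicity: 1 + 4 = 5.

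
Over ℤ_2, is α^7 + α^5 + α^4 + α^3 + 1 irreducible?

Yes

Write P(α) = α^7 + α^5 + α^4 + α^3 + 1.
Check for roots in ℤ_2: P(0) = 1; P(1) = 1.
No roots, so no linear factors.
Monic irreducibles of degree 2 over GF(2): α^2 + α + 1.
None of them divide P (all give nonzero remainder).
Monic irreducibles of degree 3 over GF(2): α^3 + α + 1, α^3 + α^2 + 1.
None of them divide P (all give nonzero remainder).
No irreducible factor of degree ≤ 3 exists, so P is irreducible over GF(2).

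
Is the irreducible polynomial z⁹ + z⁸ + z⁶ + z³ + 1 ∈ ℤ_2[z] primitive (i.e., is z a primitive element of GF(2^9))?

No

Write f(z) = z⁹ + z⁸ + z⁶ + z³ + 1.
|GF(2^9)^×| = 2^9 − 1 = 511. Prime factorization: 511 = 7·73.
f is primitive ⇔ z has order 511 in GF(2)[z]/(f), i.e. z^(511/q) ≠ 1 for each prime q | 511.
z^(73) mod f = 1
z^(7) mod f = z⁷.
Since z^(73) = 1, the order of z divides 73 < 511; not primitive.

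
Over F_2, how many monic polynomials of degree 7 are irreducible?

x^(2^7) − x is the product of all monic irreducibles of degree dividing 7; Möbius inversion gives N = (1/7) Σ μ(7/d)·2^d.
Divisors of 7: 1, 7; μ(7/d) for each: -1, 1.
Σ = − 2^1 + 2^7 = 126.
N = 126/7 = 18.

18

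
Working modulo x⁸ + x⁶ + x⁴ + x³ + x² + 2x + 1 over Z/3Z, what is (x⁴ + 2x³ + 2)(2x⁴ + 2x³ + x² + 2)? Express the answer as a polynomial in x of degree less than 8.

Multiply in Z/3Z[x]: (x⁴ + 2x³ + 2)·(2x⁴ + 2x³ + x² + 2) = 2x⁸ + 2x⁶ + 2x⁵ + 2x³ + 2x² + 1.
Reduce using x⁸ ≡ 2x⁶ + 2x⁴ + 2x³ + 2x² + x + 2 (mod x⁸ + x⁶ + x⁴ + x³ + x² + 2x + 1).
Reduced: 2x⁵ + x⁴ + 2x + 2.

2x^5 + x^4 + 2x + 2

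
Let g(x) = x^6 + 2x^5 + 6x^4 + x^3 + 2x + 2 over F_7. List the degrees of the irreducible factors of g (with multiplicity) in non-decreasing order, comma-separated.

Linear factors from roots: (x + 6), (x + 5), (x + 4).
Complete factorization: g(x) = (x + 4)·(x + 5)·(x + 6)·(x^3 + x^2 + x + 2).
Factor degrees with multiplicity: 1 + 1 + 1 + 3 = 6.

1, 1, 1, 3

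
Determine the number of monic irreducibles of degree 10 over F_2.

99

The number of monic irreducibles of degree 10 over GF(2) is (1/10)·Σ_{d∣10} μ(10/d) 2^d.
Divisors of 10: 1, 2, 5, 10; μ(10/d) for each: 1, -1, -1, 1.
Σ = 2^1 − 2^2 − 2^5 + 2^10 = 990.
N = 990/10 = 99.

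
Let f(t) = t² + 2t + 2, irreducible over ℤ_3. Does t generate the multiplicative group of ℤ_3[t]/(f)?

Yes

|GF(3^2)^×| = 3^2 − 1 = 8. Prime factorization: 8 = 2^3.
f is primitive ⇔ t has order 8 in GF(3)[t]/(f), i.e. t^(8/q) ≠ 1 for each prime q | 8.
t^(4) mod f = 2.
None equal 1, so t has full order 8; f is primitive.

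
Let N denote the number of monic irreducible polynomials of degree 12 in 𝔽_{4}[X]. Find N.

1397740

The number of monic irreducibles of degree 12 over GF(4) is (1/12)·Σ_{d∣12} μ(12/d) 4^d.
Divisors of 12: 1, 2, 3, 4, 6, 12; μ(12/d) for each: 0, 1, 0, -1, -1, 1.
Σ = 4^2 − 4^4 − 4^6 + 4^12 = 16772880.
N = 16772880/12 = 1397740.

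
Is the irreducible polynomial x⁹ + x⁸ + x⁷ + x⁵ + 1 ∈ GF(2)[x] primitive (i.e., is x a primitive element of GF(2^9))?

Write f(x) = x⁹ + x⁸ + x⁷ + x⁵ + 1.
|GF(2^9)^×| = 2^9 − 1 = 511. Prime factorization: 511 = 7·73.
f is primitive ⇔ x has order 511 in GF(2)[x]/(f), i.e. x^(511/q) ≠ 1 for each prime q | 511.
x^(73) mod f = 1
x^(7) mod f = x⁷.
Since x^(73) = 1, the order of x divides 73 < 511; not primitive.

No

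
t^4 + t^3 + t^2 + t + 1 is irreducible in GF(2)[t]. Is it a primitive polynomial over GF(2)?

Write f(t) = t^4 + t^3 + t^2 + t + 1.
|GF(2^4)^×| = 2^4 − 1 = 15. Prime factorization: 15 = 3·5.
f is primitive ⇔ t has order 15 in GF(2)[t]/(f), i.e. t^(15/q) ≠ 1 for each prime q | 15.
t^(5) mod f = 1
t^(3) mod f = t^3.
Since t^(5) = 1, the order of t divides 5 < 15; not primitive.

No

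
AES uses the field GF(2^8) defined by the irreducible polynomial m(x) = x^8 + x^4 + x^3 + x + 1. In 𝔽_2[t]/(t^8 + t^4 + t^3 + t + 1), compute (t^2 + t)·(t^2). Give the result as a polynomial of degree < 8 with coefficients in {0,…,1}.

t^4 + t^3

Multiply in 𝔽_2[t]: (t^2 + t)·(t^2) = t^4 + t^3.
Reduced: t^4 + t^3.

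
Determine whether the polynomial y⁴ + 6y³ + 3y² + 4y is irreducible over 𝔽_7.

No

Write f(y) = y⁴ + 6y³ + 3y² + 4y.
Check for roots in 𝔽_7: f(0) = 0 → root; f(1) = 0 → root; f(2) = 0 → root; f(3) = 2; f(4) = 4; f(5) = 0 → root; f(6) = 1.
f(0) = 0, so (y) divides f(y); f is reducible.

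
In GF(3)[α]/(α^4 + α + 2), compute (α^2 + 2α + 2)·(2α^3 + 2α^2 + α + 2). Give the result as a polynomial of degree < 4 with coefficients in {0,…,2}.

Multiply in GF(3)[α]: (α^2 + 2α + 2)·(2α^3 + 2α^2 + α + 2) = 2α^5 + 2α^2 + 1.
Reduce using α^4 ≡ 2α + 1 (mod α^4 + α + 2).
Reduced: 2α + 1.

2α + 1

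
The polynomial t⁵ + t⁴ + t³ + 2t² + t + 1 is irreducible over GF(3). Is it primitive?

Yes

Write f(t) = t⁵ + t⁴ + t³ + 2t² + t + 1.
|GF(3^5)^×| = 3^5 − 1 = 242. Prime factorization: 242 = 2·11^2.
f is primitive ⇔ t has order 242 in GF(3)[t]/(f), i.e. t^(242/q) ≠ 1 for each prime q | 242.
t^(121) mod f = 2.
t^(22) mod f = t⁴ + 2t² + t + 1.
None equal 1, so t has full order 242; f is primitive.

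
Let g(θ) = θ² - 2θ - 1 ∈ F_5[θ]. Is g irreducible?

Check for roots in F_5: g(0) = 4; g(1) = 3; g(2) = 4; g(3) = 2; g(4) = 2.
No roots. A degree-2 polynomial over a field with no linear factor is irreducible.

Yes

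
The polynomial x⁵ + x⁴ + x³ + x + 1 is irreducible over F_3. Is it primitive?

Yes

Write f(x) = x⁵ + x⁴ + x³ + x + 1.
|GF(3^5)^×| = 3^5 − 1 = 242. Prime factorization: 242 = 2·11^2.
f is primitive ⇔ x has order 242 in GF(3)[x]/(f), i.e. x^(242/q) ≠ 1 for each prime q | 242.
x^(121) mod f = 2.
x^(22) mod f = x⁴ + 2x³ + x² + 1.
None equal 1, so x has full order 242; f is primitive.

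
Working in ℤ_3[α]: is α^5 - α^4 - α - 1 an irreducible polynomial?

Yes

Write f(α) = α^5 - α^4 - α - 1.
Check for roots in ℤ_3: f(0) = 2; f(1) = 1; f(2) = 1.
No roots, so no linear factors.
Monic irreducibles of degree 2 over GF(3): α^2 + 1, α^2 + α - 1, α^2 - α - 1.
None of them divide f (all give nonzero remainder).
No irreducible factor of degree ≤ 2 exists, so f is irreducible over GF(3).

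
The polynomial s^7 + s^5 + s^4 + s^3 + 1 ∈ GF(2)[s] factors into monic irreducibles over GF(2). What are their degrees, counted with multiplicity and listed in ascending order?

Write g(s) = s^7 + s^5 + s^4 + s^3 + 1.
Roots in GF(2): g(0) = 1; g(1) = 1.
Complete factorization: g(s) = (s^7 + s^5 + s^4 + s^3 + 1).
Factor degrees with multiplicity: 7 = 7.

7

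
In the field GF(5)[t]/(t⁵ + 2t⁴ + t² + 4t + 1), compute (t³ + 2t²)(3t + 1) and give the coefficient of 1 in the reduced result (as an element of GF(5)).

0

Multiply in GF(5)[t]: (t³ + 2t²)·(3t + 1) = 3t⁴ + 2t³ + 2t².
Reduced: 3t⁴ + 2t³ + 2t².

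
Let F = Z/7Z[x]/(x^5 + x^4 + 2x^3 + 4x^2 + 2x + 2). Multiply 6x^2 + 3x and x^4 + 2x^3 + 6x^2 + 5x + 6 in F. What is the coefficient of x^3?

6

Multiply in Z/7Z[x]: (6x^2 + 3x)·(x^4 + 2x^3 + 6x^2 + 5x + 6) = 6x^6 + x^5 + 6x^3 + 2x^2 + 4x.
Reduce using x^5 ≡ 6x^4 + 5x^3 + 3x^2 + 5x + 5 (mod x^5 + x^4 + 2x^3 + 4x^2 + 2x + 2).
Reduced: 6x^3 + 3x^2 + 2x + 3.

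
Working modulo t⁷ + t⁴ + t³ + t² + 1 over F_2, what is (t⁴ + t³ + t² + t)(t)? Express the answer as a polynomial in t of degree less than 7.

t^5 + t^4 + t^3 + t^2

Multiply in F_2[t]: (t⁴ + t³ + t² + t)·(t) = t⁵ + t⁴ + t³ + t².
Reduced: t⁵ + t⁴ + t³ + t².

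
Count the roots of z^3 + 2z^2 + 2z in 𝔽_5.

Write h(z) = z^3 + 2z^2 + 2z.
Evaluate at each of the 5 elements of 𝔽_5:
h(0) = 0 → root; h(1) = 0 → root; h(2) = 0 → root; h(3) = 1; h(4) = 4.
Roots: {0, 1, 2}.

3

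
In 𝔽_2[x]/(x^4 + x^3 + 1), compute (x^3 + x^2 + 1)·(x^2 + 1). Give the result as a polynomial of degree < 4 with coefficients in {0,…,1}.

x^3 + x + 1

Multiply in 𝔽_2[x]: (x^3 + x^2 + 1)·(x^2 + 1) = x^5 + x^4 + x^3 + 1.
Reduce using x^4 ≡ x^3 + 1 (mod x^4 + x^3 + 1).
Reduced: x^3 + x + 1.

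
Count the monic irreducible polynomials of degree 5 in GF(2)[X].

By the necklace-counting formula, N_2(5) = (1/5) Σ_{d|5} μ(5/d)·2^d.
Divisors of 5: 1, 5; μ(5/d) for each: -1, 1.
Σ = − 2^1 + 2^5 = 30.
N = 30/5 = 6.

6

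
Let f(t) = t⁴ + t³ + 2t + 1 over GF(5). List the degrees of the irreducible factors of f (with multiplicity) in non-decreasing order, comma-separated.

1, 1, 2

Roots in GF(5): f(0) = 1; f(1) = 0 → root; f(2) = 4; f(3) = 0 → root; f(4) = 4.
Linear factors from roots: (t - 1), (t + 2).
Complete factorization: f(t) = (t + 2)·(t - 1)·(t² + 2).
Factor degrees with multiplicity: 1 + 1 + 2 = 4.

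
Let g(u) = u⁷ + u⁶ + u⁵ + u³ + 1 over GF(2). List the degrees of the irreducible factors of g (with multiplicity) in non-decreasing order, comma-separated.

2, 2, 3

Roots in GF(2): g(0) = 1; g(1) = 1.
Complete factorization: g(u) = (u² + u + 1)^2·(u³ + u² + 1).
Factor degrees with multiplicity: 2 + 2 + 3 = 7.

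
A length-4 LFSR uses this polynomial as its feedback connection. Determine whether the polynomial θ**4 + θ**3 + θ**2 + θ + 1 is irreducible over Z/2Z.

Yes

Write m(θ) = θ**4 + θ**3 + θ**2 + θ + 1.
Check for roots in Z/2Z: m(0) = 1; m(1) = 1.
No roots, so no linear factors.
Monic irreducibles of degree 2 over GF(2): θ**2 + θ + 1.
None of them divide m (all give nonzero remainder).
No irreducible factor of degree ≤ 2 exists, so m is irreducible over GF(2).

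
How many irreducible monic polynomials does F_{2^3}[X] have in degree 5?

The number of monic irreducibles of degree 5 over GF(8) is (1/5)·Σ_{d∣5} μ(5/d) 8^d.
Divisors of 5: 1, 5; μ(5/d) for each: -1, 1.
Σ = − 8^1 + 8^5 = 32760.
N = 32760/5 = 6552.

6552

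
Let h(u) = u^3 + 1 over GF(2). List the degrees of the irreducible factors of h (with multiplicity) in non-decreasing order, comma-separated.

1, 2

Roots in GF(2): h(0) = 1; h(1) = 0 → root.
Linear factors from roots: (u + 1).
Complete factorization: h(u) = (u + 1)·(u^2 + u + 1).
Factor degrees with multiplicity: 1 + 2 = 3.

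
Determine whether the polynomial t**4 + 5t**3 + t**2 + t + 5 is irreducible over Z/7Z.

Write h(t) = t**4 + 5t**3 + t**2 + t + 5.
Check for roots in Z/7Z: h(0) = 5; h(1) = 6; h(2) = 4; h(3) = 2; h(4) = 6; h(5) = 4; h(6) = 1.
No roots, so no linear factors.
Degree-2 irreducible divisors: test the 21 monic irreducibles of degree 2 over GF(7).
None of them divide h (all give nonzero remainder).
No irreducible factor of degree ≤ 2 exists, so h is irreducible over GF(7).

Yes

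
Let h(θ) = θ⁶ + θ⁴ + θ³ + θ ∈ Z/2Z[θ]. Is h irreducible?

Check for roots in Z/2Z: h(0) = 0 → root; h(1) = 0 → root.
h(0) = 0, so (θ) divides h(θ); h is reducible.

No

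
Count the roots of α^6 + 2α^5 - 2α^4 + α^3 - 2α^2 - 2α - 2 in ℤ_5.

Write P(α) = α^6 + 2α^5 - 2α^4 + α^3 - 2α^2 - 2α - 2.
Evaluate at each of the 5 elements of ℤ_5:
P(0) = 3; P(1) = 1; P(2) = 0 → root; P(3) = 4; P(4) = 4.
Roots: {2}.

1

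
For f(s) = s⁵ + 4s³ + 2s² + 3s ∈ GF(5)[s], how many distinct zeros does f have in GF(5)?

2

Evaluate at each of the 5 elements of GF(5):
f(0) = 0 → root; f(1) = 0 → root; f(2) = 3; f(3) = 3; f(4) = 4.
Roots: {0, 1}.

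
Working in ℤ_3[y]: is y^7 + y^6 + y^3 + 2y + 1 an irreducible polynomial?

No

Write g(y) = y^7 + y^6 + y^3 + 2y + 1.
Check for roots in ℤ_3: g(0) = 1; g(1) = 0 → root; g(2) = 1.
g(1) = 0, so (y − 1) divides g(y); g is reducible.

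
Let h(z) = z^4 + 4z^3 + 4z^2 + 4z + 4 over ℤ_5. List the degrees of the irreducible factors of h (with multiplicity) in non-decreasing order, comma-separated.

4

Roots in ℤ_5: h(0) = 4; h(1) = 2; h(2) = 1; h(3) = 1; h(4) = 1.
Complete factorization: h(z) = (z^4 + 4z^3 + 4z^2 + 4z + 4).
Factor degrees with multiplicity: 4 = 4.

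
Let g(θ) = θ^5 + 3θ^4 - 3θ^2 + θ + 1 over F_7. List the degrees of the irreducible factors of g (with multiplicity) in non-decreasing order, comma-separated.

Complete factorization: g(θ) = (θ^5 + 3θ^4 - 3θ^2 + θ + 1).
Factor degrees with multiplicity: 5 = 5.

5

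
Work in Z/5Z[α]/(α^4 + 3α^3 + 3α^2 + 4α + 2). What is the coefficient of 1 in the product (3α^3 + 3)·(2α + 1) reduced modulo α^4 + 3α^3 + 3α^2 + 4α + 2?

Multiply in Z/5Z[α]: (3α^3 + 3)·(2α + 1) = α^4 + 3α^3 + α + 3.
Reduce using α^4 ≡ 2α^3 + 2α^2 + α + 3 (mod α^4 + 3α^3 + 3α^2 + 4α + 2).
Reduced: 2α^2 + 2α + 1.

1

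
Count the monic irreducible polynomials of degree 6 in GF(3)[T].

116

The number of monic irreducibles of degree 6 over GF(3) is (1/6)·Σ_{d∣6} μ(6/d) 3^d.
Divisors of 6: 1, 2, 3, 6; μ(6/d) for each: 1, -1, -1, 1.
Σ = 3^1 − 3^2 − 3^3 + 3^6 = 696.
N = 696/6 = 116.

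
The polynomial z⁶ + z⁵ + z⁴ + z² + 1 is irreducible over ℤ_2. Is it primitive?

No

Write f(z) = z⁶ + z⁵ + z⁴ + z² + 1.
|GF(2^6)^×| = 2^6 − 1 = 63. Prime factorization: 63 = 3^2·7.
f is primitive ⇔ z has order 63 in GF(2)[z]/(f), i.e. z^(63/q) ≠ 1 for each prime q | 63.
z^(21) mod f = 1
z^(9) mod f = z³ + 1.
Since z^(21) = 1, the order of z divides 21 < 63; not primitive.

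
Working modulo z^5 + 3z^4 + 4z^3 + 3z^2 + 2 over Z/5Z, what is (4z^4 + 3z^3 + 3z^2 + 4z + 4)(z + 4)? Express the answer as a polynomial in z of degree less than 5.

2z^4 + 4z^3 + 4z^2 + 3

Multiply in Z/5Z[z]: (4z^4 + 3z^3 + 3z^2 + 4z + 4)·(z + 4) = 4z^5 + 4z^4 + z^2 + 1.
Reduce using z^5 ≡ 2z^4 + z^3 + 2z^2 + 3 (mod z^5 + 3z^4 + 4z^3 + 3z^2 + 2).
Reduced: 2z^4 + 4z^3 + 4z^2 + 3.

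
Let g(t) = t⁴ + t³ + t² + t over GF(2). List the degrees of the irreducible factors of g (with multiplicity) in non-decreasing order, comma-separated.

1, 1, 1, 1

Roots in GF(2): g(0) = 0 → root; g(1) = 0 → root.
Linear factors from roots: (t), (t + 1).
Complete factorization: g(t) = (t)·(t + 1)^3.
Factor degrees with multiplicity: 1 + 1 + 1 + 1 = 4.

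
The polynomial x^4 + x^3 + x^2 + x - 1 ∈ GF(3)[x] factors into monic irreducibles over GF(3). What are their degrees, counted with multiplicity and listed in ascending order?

1, 3

Write h(x) = x^4 + x^3 + x^2 + x - 1.
Roots in GF(3): h(0) = 2; h(1) = 0 → root; h(2) = 2.
Linear factors from roots: (x - 1).
Complete factorization: h(x) = (x - 1)·(x^3 - x^2 + 1).
Factor degrees with multiplicity: 1 + 3 = 4.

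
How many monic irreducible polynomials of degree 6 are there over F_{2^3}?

43596

x^(8^6) − x is the product of all monic irreducibles of degree dividing 6; Möbius inversion gives N = (1/6) Σ μ(6/d)·8^d.
Divisors of 6: 1, 2, 3, 6; μ(6/d) for each: 1, -1, -1, 1.
Σ = 8^1 − 8^2 − 8^3 + 8^6 = 261576.
N = 261576/6 = 43596.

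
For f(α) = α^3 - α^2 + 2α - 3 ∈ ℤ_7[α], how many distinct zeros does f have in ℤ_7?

Evaluate at each of the 7 elements of ℤ_7:
f(0) = 4; f(1) = 6; f(2) = 5; f(3) = 0 → root; f(4) = 4; f(5) = 2; f(6) = 0 → root.
Roots: {3, 6}.

2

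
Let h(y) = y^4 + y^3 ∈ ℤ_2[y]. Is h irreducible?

No

Check for roots in ℤ_2: h(0) = 0 → root; h(1) = 0 → root.
h(0) = 0, so (y) divides h(y); h is reducible.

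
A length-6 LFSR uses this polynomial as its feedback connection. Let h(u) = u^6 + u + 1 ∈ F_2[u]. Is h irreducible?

Check for roots in F_2: h(0) = 1; h(1) = 1.
No roots, so no linear factors.
Monic irreducibles of degree 2 over GF(2): u^2 + u + 1.
None of them divide h (all give nonzero remainder).
Monic irreducibles of degree 3 over GF(2): u^3 + u + 1, u^3 + u^2 + 1.
None of them divide h (all give nonzero remainder).
No irreducible factor of degree ≤ 3 exists, so h is irreducible over GF(2).

Yes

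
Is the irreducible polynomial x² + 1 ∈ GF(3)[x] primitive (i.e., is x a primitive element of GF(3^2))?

No

Write f(x) = x² + 1.
|GF(3^2)^×| = 3^2 − 1 = 8. Prime factorization: 8 = 2^3.
f is primitive ⇔ x has order 8 in GF(3)[x]/(f), i.e. x^(8/q) ≠ 1 for each prime q | 8.
x^(4) mod f = 1
Since x^(4) = 1, the order of x divides 4 < 8; not primitive.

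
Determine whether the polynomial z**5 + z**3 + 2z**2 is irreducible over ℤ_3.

No

Write P(z) = z**5 + z**3 + 2z**2.
Check for roots in ℤ_3: P(0) = 0 → root; P(1) = 1; P(2) = 0 → root.
P(0) = 0, so (z) divides P(z); P is reducible.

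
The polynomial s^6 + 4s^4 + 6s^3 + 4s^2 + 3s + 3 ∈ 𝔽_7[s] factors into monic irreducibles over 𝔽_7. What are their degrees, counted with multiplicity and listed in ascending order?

1, 2, 3

Write h(s) = s^6 + 4s^4 + 6s^3 + 4s^2 + 3s + 3.
Linear factors from roots: (s + 6).
Complete factorization: h(s) = (s + 6)·(s^2 + 3s + 1)·(s^3 + 5s^2 + 3s + 4).
Factor degrees with multiplicity: 1 + 2 + 3 = 6.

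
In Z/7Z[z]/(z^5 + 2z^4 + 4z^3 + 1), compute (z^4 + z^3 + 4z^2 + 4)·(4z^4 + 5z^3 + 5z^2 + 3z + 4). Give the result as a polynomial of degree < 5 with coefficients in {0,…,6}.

2z^4 + 4z + 1

Multiply in Z/7Z[z]: (z^4 + z^3 + 4z^2 + 4)·(4z^4 + 5z^3 + 5z^2 + 3z + 4) = 4z^8 + 2z^7 + 5z^6 + z^4 + z^3 + z^2 + 5z + 2.
Reduce using z^5 ≡ 5z^4 + 3z^3 + 6 (mod z^5 + 2z^4 + 4z^3 + 1).
Reduced: 2z^4 + 4z + 1.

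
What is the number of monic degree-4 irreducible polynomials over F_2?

Gauss's count: N_{2}(4) = (1/4) Σ_{d|4} μ(4/d)·2^d.
Divisors of 4: 1, 2, 4; μ(4/d) for each: 0, -1, 1.
Σ = − 2^2 + 2^4 = 12.
N = 12/4 = 3.

3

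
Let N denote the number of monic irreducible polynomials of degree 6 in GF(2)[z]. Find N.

9

x^(2^6) − x is the product of all monic irreducibles of degree dividing 6; Möbius inversion gives N = (1/6) Σ μ(6/d)·2^d.
Divisors of 6: 1, 2, 3, 6; μ(6/d) for each: 1, -1, -1, 1.
Σ = 2^1 − 2^2 − 2^3 + 2^6 = 54.
N = 54/6 = 9.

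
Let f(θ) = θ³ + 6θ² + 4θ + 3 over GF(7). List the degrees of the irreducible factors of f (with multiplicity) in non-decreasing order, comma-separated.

1, 2

Linear factors from roots: (θ + 6).
Complete factorization: f(θ) = (θ + 6)·(θ² + 4).
Factor degrees with multiplicity: 1 + 2 = 3.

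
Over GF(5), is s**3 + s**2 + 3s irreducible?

No

Write P(s) = s**3 + s**2 + 3s.
Check for roots in GF(5): P(0) = 0 → root; P(1) = 0 → root; P(2) = 3; P(3) = 0 → root; P(4) = 2.
P(0) = 0, so (s) divides P(s); P is reducible.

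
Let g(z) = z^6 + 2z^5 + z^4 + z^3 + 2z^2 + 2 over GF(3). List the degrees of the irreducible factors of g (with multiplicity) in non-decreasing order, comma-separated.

1, 1, 1, 3

Roots in GF(3): g(0) = 2; g(1) = 0 → root; g(2) = 0 → root.
Linear factors from roots: (z + 2), (z + 1).
Complete factorization: g(z) = (z + 1)·(z + 2)^2·(z^3 + 2z + 2).
Factor degrees with multiplicity: 1 + 1 + 1 + 3 = 6.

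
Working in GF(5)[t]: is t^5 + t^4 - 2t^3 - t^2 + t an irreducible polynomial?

No

Write P(t) = t^5 + t^4 - 2t^3 - t^2 + t.
Check for roots in GF(5): P(0) = 0 → root; P(1) = 0 → root; P(2) = 0 → root; P(3) = 4; P(4) = 0 → root.
P(0) = 0, so (t) divides P(t); P is reducible.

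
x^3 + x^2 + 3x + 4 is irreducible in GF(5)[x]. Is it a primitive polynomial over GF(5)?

No

Write f(x) = x^3 + x^2 + 3x + 4.
|GF(5^3)^×| = 5^3 − 1 = 124. Prime factorization: 124 = 2^2·31.
f is primitive ⇔ x has order 124 in GF(5)[x]/(f), i.e. x^(124/q) ≠ 1 for each prime q | 124.
x^(62) mod f = 1
x^(4) mod f = 3x^2 + 4x + 4.
Since x^(62) = 1, the order of x divides 62 < 124; not primitive.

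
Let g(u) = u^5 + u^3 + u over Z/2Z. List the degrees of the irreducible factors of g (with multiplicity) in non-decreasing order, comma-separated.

Roots in Z/2Z: g(0) = 0 → root; g(1) = 1.
Linear factors from roots: (u).
Complete factorization: g(u) = (u)·(u^2 + u + 1)^2.
Factor degrees with multiplicity: 1 + 2 + 2 = 5.

1, 2, 2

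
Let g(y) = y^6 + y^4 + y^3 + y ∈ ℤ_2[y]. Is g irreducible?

Check for roots in ℤ_2: g(0) = 0 → root; g(1) = 0 → root.
g(0) = 0, so (y) divides g(y); g is reducible.

No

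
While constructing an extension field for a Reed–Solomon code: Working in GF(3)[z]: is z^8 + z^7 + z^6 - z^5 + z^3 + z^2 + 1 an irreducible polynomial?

Write g(z) = z^8 + z^7 + z^6 - z^5 + z^3 + z^2 + 1.
Check for roots in GF(3): g(0) = 1; g(1) = 2; g(2) = 0 → root.
g(2) = 0, so (z − 2) divides g(z); g is reducible.

No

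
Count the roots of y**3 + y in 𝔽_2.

Write h(y) = y**3 + y.
Evaluate at each of the 2 elements of 𝔽_2:
h(0) = 0 → root; h(1) = 0 → root.
Roots: {0, 1}.

2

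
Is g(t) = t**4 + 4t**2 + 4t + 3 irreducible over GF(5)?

Check for roots in GF(5): g(0) = 3; g(1) = 2; g(2) = 3; g(3) = 2; g(4) = 4.
No roots, so no linear factors.
Degree-2 irreducible divisors: test the 10 monic irreducibles of degree 2 over GF(5).
None of them divide g (all give nonzero remainder).
No irreducible factor of degree ≤ 2 exists, so g is irreducible over GF(5).

Yes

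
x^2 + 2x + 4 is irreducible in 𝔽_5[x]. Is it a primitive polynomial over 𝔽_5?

Write f(x) = x^2 + 2x + 4.
|GF(5^2)^×| = 5^2 − 1 = 24. Prime factorization: 24 = 2^3·3.
f is primitive ⇔ x has order 24 in GF(5)[x]/(f), i.e. x^(24/q) ≠ 1 for each prime q | 24.
x^(12) mod f = 1
x^(8) mod f = 2x + 4.
Since x^(12) = 1, the order of x divides 12 < 24; not primitive.

No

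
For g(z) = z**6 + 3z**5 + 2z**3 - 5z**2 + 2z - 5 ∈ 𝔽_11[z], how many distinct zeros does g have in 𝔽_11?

3

Evaluate at each of the 11 elements of 𝔽_11:
g(0) = 6; g(1) = 9; g(2) = 1; g(3) = 5; g(4) = 3; g(5) = 6; g(6) = 8; g(7) = 0 → root; g(8) = 0 → root; g(9) = 0 → root; g(10) = 6.
Roots: {7, 8, 9}.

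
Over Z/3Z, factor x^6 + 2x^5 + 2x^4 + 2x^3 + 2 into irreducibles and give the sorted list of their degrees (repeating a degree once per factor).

Write h(x) = x^6 + 2x^5 + 2x^4 + 2x^3 + 2.
Roots in Z/3Z: h(0) = 2; h(1) = 0 → root; h(2) = 1.
Linear factors from roots: (x + 2).
Complete factorization: h(x) = (x + 2)^2·(x^2 + 1)·(x^2 + x + 2).
Factor degrees with multiplicity: 1 + 1 + 2 + 2 = 6.

1, 1, 2, 2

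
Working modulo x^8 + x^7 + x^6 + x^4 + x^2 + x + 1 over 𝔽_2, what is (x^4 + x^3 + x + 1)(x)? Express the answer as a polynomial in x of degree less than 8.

x^5 + x^4 + x^2 + x

Multiply in 𝔽_2[x]: (x^4 + x^3 + x + 1)·(x) = x^5 + x^4 + x^2 + x.
Reduced: x^5 + x^4 + x^2 + x.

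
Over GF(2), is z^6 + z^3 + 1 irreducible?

Yes

Write g(z) = z^6 + z^3 + 1.
Check for roots in GF(2): g(0) = 1; g(1) = 1.
No roots, so no linear factors.
Monic irreducibles of degree 2 over GF(2): z^2 + z + 1.
None of them divide g (all give nonzero remainder).
Monic irreducibles of degree 3 over GF(2): z^3 + z + 1, z^3 + z^2 + 1.
None of them divide g (all give nonzero remainder).
No irreducible factor of degree ≤ 3 exists, so g is irreducible over GF(2).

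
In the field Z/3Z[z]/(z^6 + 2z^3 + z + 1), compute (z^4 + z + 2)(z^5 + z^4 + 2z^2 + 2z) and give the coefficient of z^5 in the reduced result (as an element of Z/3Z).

Multiply in Z/3Z[z]: (z^4 + z + 2)·(z^5 + z^4 + 2z^2 + 2z) = z^9 + z^8 + 2z^5 + 2z^4 + 2z^3 + z.
Reduce using z^6 ≡ z^3 + 2z + 2 (mod z^6 + 2z^3 + z + 1).
Reduced: z^4 + z^3 + 2z^2 + 2.

0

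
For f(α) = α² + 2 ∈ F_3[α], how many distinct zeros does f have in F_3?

2

Evaluate at each of the 3 elements of F_3:
f(0) = 2; f(1) = 0 → root; f(2) = 0 → root.
Roots: {1, 2}.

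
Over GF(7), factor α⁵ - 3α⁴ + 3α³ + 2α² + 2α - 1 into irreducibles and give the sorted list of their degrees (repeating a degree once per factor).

Write g(α) = α⁵ - 3α⁴ + 3α³ + 2α² + 2α - 1.
Complete factorization: g(α) = (α⁵ - 3α⁴ + 3α³ + 2α² + 2α - 1).
Factor degrees with multiplicity: 5 = 5.

5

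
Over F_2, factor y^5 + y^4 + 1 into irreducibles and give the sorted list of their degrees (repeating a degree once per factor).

2, 3

Write g(y) = y^5 + y^4 + 1.
Roots in F_2: g(0) = 1; g(1) = 1.
Complete factorization: g(y) = (y^2 + y + 1)·(y^3 + y + 1).
Factor degrees with multiplicity: 2 + 3 = 5.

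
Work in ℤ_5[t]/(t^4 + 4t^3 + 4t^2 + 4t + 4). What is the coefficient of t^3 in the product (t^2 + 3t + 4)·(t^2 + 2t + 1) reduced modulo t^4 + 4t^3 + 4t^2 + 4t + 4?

1

Multiply in ℤ_5[t]: (t^2 + 3t + 4)·(t^2 + 2t + 1) = t^4 + t^2 + t + 4.
Reduce using t^4 ≡ t^3 + t^2 + t + 1 (mod t^4 + 4t^3 + 4t^2 + 4t + 4).
Reduced: t^3 + 2t^2 + 2t.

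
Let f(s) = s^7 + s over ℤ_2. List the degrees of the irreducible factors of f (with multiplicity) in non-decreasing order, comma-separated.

1, 1, 1, 2, 2

Roots in ℤ_2: f(0) = 0 → root; f(1) = 0 → root.
Linear factors from roots: (s), (s + 1).
Complete factorization: f(s) = (s)·(s + 1)^2·(s^2 + s + 1)^2.
Factor degrees with multiplicity: 1 + 1 + 1 + 2 + 2 = 7.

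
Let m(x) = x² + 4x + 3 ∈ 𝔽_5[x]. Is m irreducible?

Check for roots in 𝔽_5: m(0) = 3; m(1) = 3; m(2) = 0 → root; m(3) = 4; m(4) = 0 → root.
m(2) = 0, so (x − 2) divides m(x); m is reducible.

No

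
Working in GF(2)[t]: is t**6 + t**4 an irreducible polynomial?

No

Write m(t) = t**6 + t**4.
Check for roots in GF(2): m(0) = 0 → root; m(1) = 0 → root.
m(0) = 0, so (t) divides m(t); m is reducible.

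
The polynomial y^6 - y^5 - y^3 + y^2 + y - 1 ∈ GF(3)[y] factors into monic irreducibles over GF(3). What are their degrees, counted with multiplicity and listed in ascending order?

Write f(y) = y^6 - y^5 - y^3 + y^2 + y - 1.
Roots in GF(3): f(0) = 2; f(1) = 0 → root; f(2) = 2.
Linear factors from roots: (y - 1).
Complete factorization: f(y) = (y - 1)·(y^2 + y - 1)·(y^3 - y^2 - y - 1).
Factor degrees with multiplicity: 1 + 2 + 3 = 6.

1, 2, 3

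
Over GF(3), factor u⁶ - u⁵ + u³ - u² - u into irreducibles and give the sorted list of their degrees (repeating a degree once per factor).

1, 2, 3

Write h(u) = u⁶ - u⁵ + u³ - u² - u.
Roots in GF(3): h(0) = 0 → root; h(1) = 2; h(2) = 1.
Linear factors from roots: (u).
Complete factorization: h(u) = (u)·(u² + 1)·(u³ - u² - u - 1).
Factor degrees with multiplicity: 1 + 2 + 3 = 6.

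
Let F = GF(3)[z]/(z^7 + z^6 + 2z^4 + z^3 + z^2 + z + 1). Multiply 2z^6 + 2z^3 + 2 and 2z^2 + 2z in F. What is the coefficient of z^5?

Multiply in GF(3)[z]: (2z^6 + 2z^3 + 2)·(2z^2 + 2z) = z^8 + z^7 + z^5 + z^4 + z^2 + z.
Reduce using z^7 ≡ 2z^6 + z^4 + 2z^3 + 2z^2 + 2z + 2 (mod z^7 + z^6 + 2z^4 + z^3 + z^2 + z + 1).
Reduced: 2z^5 + 2z^3.

2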